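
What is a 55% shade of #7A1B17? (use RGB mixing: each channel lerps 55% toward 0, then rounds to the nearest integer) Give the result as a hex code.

#370C0A

#7A1B17 is rgb(122, 27, 23).
Lerp each channel 55% toward 0:
  R: 122 + 0.55×(0−122) = 122 − 67.1 = 54.9 → 55
  G: 27 − 14.85 = 12.15 → 12
  B: 23 + 0.55×(0−23) = 23 − 12.65 = 10.35 → 10
rgb(55, 12, 10) = #370C0A.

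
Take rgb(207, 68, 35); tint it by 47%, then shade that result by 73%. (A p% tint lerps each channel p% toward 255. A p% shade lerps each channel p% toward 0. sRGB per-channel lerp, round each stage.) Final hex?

#3e2a25

Per channel, c → c + 0.47(255 − c):
  R: 207 + 22.56 = 229.56 → 230
  G: 68 + 0.47×(255−68) = 68 + 87.89 = 155.89 → 156
  B: 35 + 0.47×(255−35) = 35 + 103.4 = 138.4 → 138
After the tint: rgb(230, 156, 138) = #e69c8a.
A 73% shade moves each channel 73% toward 0:
  R: 230 − 167.9 = 62.1 → 62
  G: 156 + 0.73×(0−156) = 156 − 113.88 = 42.12 → 42
  B: 138 − 100.74 = 37.26 → 37
rgb(62, 42, 37) = #3e2a25.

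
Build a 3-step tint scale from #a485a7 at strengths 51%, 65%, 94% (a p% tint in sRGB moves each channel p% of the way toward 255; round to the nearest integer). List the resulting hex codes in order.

#d2c3d4, #dfd4e0, #faf8fa

#a485a7 is rgb(164, 133, 167).
51%: (164 + 46.41 = 210.41→210, 133 + 62.22 = 195.22→195, 167 + 44.88 = 211.88→212) → #d2c3d4
65%: (164 + 59.15 = 223.15→223, 133 + 79.3 = 212.3→212, 167 + 57.2 = 224.2→224) → #dfd4e0
94%: (164 + 85.54 = 249.54→250, 133 + 114.68 = 247.68→248, 167 + 82.72 = 249.72→250) → #faf8fa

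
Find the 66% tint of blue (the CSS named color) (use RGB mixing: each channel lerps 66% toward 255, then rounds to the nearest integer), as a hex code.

CSS blue is rgb(0, 0, 255).
A 66% tint moves each channel 66% toward 255:
  R: 0 + 168.3 = 168.3 → 168
  G: 0 + 0.66×(255−0) = 0 + 168.3 = 168.3 → 168
  B: 255 + 0.66×(255−255) = 255 + 0 = 255 → 255
rgb(168, 168, 255) = #a8a8ff.

#a8a8ff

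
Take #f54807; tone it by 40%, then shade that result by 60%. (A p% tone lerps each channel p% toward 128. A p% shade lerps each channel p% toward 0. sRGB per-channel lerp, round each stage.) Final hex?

#4f2616

#f54807 is rgb(245, 72, 7).
Lerp each channel 40% toward 128:
  R: 245 + 0.4×(128−245) = 245 − 46.8 = 198.2 → 198
  G: 72 + 0.4×(128−72) = 72 + 22.4 = 94.4 → 94
  B: 7 + 48.4 = 55.4 → 55
After the tone: rgb(198, 94, 55) = #c65e37.
A 60% shade moves each channel 60% toward 0:
  R: 198 − 118.8 = 79.2 → 79
  G: 94 − 56.4 = 37.6 → 38
  B: 55 + 0.6×(0−55) = 55 − 33 = 22 → 22
rgb(79, 38, 22) = #4f2616.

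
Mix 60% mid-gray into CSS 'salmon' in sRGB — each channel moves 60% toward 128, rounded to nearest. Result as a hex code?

#B1807A

CSS salmon is rgb(250, 128, 114).
Per channel, c → c + 0.6(128 − c):
  R: 250 + 0.6×(128−250) = 250 − 73.2 = 176.8 → 177
  G: 128 + 0 = 128 → 128
  B: 114 + 8.4 = 122.4 → 122
rgb(177, 128, 122) = #B1807A.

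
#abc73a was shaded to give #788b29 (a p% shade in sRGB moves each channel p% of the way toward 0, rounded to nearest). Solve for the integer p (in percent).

30%

#abc73a is rgb(171, 199, 58); #788b29 is rgb(120, 139, 41).
On the G channel (widest range): 139 ≈ 199 + (p/100)(0 − 199), so p ≈ 100×(139 − 199)/(0 − 199) = -6000/-199 = 30.15.
p = 30 reproduces all three channels after rounding.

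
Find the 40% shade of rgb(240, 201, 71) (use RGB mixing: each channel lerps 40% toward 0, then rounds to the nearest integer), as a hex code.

Per channel, c → c + 0.4(0 − c):
  R: 240 − 96 = 144 → 144
  G: 201 + 0.4×(0−201) = 201 − 80.4 = 120.6 → 121
  B: 71 − 28.4 = 42.6 → 43
rgb(144, 121, 43) = #90792B.

#90792B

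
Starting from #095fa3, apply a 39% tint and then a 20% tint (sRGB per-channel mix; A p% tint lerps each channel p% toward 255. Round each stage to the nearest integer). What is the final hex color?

#87b1d2

#095fa3 is rgb(9, 95, 163).
Lerp each channel 39% toward 255:
  R: 9 + 0.39×(255−9) = 9 + 95.94 = 104.94 → 105
  G: 95 + 62.4 = 157.4 → 157
  B: 163 + 0.39×(255−163) = 163 + 35.88 = 198.88 → 199
After the tint: rgb(105, 157, 199) = #699dc7.
A 20% tint moves each channel 20% toward 255:
  R: 105 + 0.2×(255−105) = 105 + 30 = 135 → 135
  G: 157 + 0.2×(255−157) = 157 + 19.6 = 176.6 → 177
  B: 199 + 11.2 = 210.2 → 210
rgb(135, 177, 210) = #87b1d2.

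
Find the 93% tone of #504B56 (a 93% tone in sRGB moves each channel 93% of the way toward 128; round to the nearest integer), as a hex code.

#7D7C7D

#504B56 is rgb(80, 75, 86).
Per channel, c → c + 0.93(128 − c):
  R: 80 + 0.93×(128−80) = 80 + 44.64 = 124.64 → 125
  G: 75 + 49.29 = 124.29 → 124
  B: 86 + 0.93×(128−86) = 86 + 39.06 = 125.06 → 125
rgb(125, 124, 125) = #7D7C7D.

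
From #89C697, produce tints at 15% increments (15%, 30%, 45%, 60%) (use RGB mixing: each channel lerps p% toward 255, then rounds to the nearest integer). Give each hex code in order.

#89C697 is rgb(137, 198, 151).
15%: (137 + 17.7 = 154.7→155, 198 + 8.55 = 206.55→207, 151 + 15.6 = 166.6→167) → #9BCFA7
30%: (137 + 35.4 = 172.4→172, 198 + 17.1 = 215.1→215, 151 + 31.2 = 182.2→182) → #ACD7B6
45%: (137 + 53.1 = 190.1→190, 198 + 25.65 = 223.65→224, 151 + 46.8 = 197.8→198) → #BEE0C6
60%: (137 + 70.8 = 207.8→208, 198 + 34.2 = 232.2→232, 151 + 62.4 = 213.4→213) → #D0E8D5

#9BCFA7, #ACD7B6, #BEE0C6, #D0E8D5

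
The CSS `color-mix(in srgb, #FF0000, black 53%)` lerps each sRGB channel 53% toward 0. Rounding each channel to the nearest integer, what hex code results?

#780000

#FF0000 is rgb(255, 0, 0).
Lerp each channel 53% toward 0:
  R: 255 − 135.15 = 119.85 → 120
  G: 0 + 0.53×(0−0) = 0 + 0 = 0 → 0
  B: 0 + 0 = 0 → 0
rgb(120, 0, 0) = #780000.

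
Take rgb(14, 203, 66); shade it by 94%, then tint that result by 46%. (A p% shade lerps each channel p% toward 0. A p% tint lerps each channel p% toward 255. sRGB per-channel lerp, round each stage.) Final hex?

A 94% shade moves each channel 94% toward 0:
  R: 14 − 13.16 = 0.84 → 1
  G: 203 + 0.94×(0−203) = 203 − 190.82 = 12.18 → 12
  B: 66 + 0.94×(0−66) = 66 − 62.04 = 3.96 → 4
After the shade: rgb(1, 12, 4) = #010c04.
Lerp each channel 46% toward 255:
  R: 1 + 0.46×(255−1) = 1 + 116.84 = 117.84 → 118
  G: 12 + 111.78 = 123.78 → 124
  B: 4 + 115.46 = 119.46 → 119
rgb(118, 124, 119) = #767c77.

#767c77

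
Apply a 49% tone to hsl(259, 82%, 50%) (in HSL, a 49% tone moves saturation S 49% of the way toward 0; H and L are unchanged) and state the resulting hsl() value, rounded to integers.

S moves 49% from 82 toward 0: 82 − 40.18 = 41.82 → 42.
H and L are unchanged.

hsl(259, 42%, 50%)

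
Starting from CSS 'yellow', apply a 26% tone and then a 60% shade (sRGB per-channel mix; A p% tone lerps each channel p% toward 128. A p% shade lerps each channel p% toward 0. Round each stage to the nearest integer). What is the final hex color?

#59590D

CSS yellow is rgb(255, 255, 0).
Per channel, c → c + 0.26(128 − c):
  R: 255 − 33.02 = 221.98 → 222
  G: 255 + 0.26×(128−255) = 255 − 33.02 = 221.98 → 222
  B: 0 + 0.26×(128−0) = 0 + 33.28 = 33.28 → 33
After the tone: rgb(222, 222, 33) = #DEDE21.
Lerp each channel 60% toward 0:
  R: 222 + 0.6×(0−222) = 222 − 133.2 = 88.8 → 89
  G: 222 + 0.6×(0−222) = 222 − 133.2 = 88.8 → 89
  B: 33 + 0.6×(0−33) = 33 − 19.8 = 13.2 → 13
rgb(89, 89, 13) = #59590D.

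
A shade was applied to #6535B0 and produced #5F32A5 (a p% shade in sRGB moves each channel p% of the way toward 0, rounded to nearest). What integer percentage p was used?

6%

#6535B0 is rgb(101, 53, 176); #5F32A5 is rgb(95, 50, 165).
On the B channel (widest range): 165 ≈ 176 + (p/100)(0 − 176), so p ≈ 100×(165 − 176)/(0 − 176) = -1100/-176 = 6.25.
p = 6 reproduces all three channels after rounding.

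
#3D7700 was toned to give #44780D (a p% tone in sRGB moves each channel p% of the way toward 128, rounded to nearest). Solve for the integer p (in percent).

#3D7700 is rgb(61, 119, 0); #44780D is rgb(68, 120, 13).
On the B channel (widest range): 13 ≈ 0 + (p/100)(128 − 0), so p ≈ 100×(13 − 0)/(128 − 0) = 1300/128 = 10.16.
p = 10 reproduces all three channels after rounding.

10%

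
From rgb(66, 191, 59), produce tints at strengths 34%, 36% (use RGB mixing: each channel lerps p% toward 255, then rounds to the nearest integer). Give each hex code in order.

34%: (66 + 64.26 = 130.26→130, 191 + 21.76 = 212.76→213, 59 + 66.64 = 125.64→126) → #82D57E
36%: (66 + 68.04 = 134.04→134, 191 + 23.04 = 214.04→214, 59 + 70.56 = 129.56→130) → #86D682

#82D57E, #86D682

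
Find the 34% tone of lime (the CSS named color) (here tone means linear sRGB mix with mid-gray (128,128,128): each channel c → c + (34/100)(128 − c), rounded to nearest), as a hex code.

#2cd42c

CSS lime is rgb(0, 255, 0).
Per channel, c → c + 0.34(128 − c):
  R: 0 + 43.52 = 43.52 → 44
  G: 255 − 43.18 = 211.82 → 212
  B: 0 + 0.34×(128−0) = 0 + 43.52 = 43.52 → 44
rgb(44, 212, 44) = #2cd42c.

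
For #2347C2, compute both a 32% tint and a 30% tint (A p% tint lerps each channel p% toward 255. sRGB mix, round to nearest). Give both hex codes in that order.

#6982D6, #657ED4

#2347C2 is rgb(35, 71, 194).
32% tint:
  R: 35 + 0.32×(255−35) = 35 + 70.4 = 105.4 → 105
  G: 71 + 58.88 = 129.88 → 130
  B: 194 + 19.52 = 213.52 → 214
  → #6982D6
30% tint:
  R: 35 + 0.3×(255−35) = 35 + 66 = 101 → 101
  G: 71 + 0.3×(255−71) = 71 + 55.2 = 126.2 → 126
  B: 194 + 0.3×(255−194) = 194 + 18.3 = 212.3 → 212
  → #657ED4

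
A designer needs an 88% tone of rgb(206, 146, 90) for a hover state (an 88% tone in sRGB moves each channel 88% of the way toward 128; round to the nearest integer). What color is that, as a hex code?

#89827B

Lerp each channel 88% toward 128:
  R: 206 + 0.88×(128−206) = 206 − 68.64 = 137.36 → 137
  G: 146 + 0.88×(128−146) = 146 − 15.84 = 130.16 → 130
  B: 90 + 33.44 = 123.44 → 123
rgb(137, 130, 123) = #89827B.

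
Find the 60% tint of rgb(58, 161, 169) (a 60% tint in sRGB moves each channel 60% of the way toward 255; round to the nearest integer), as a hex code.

#B0D9DD

A 60% tint moves each channel 60% toward 255:
  R: 58 + 0.6×(255−58) = 58 + 118.2 = 176.2 → 176
  G: 161 + 0.6×(255−161) = 161 + 56.4 = 217.4 → 217
  B: 169 + 0.6×(255−169) = 169 + 51.6 = 220.6 → 221
rgb(176, 217, 221) = #B0D9DD.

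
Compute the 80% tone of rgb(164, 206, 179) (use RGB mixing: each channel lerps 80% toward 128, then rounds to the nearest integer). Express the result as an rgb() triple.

Lerp each channel 80% toward 128:
  R: 164 − 28.8 = 135.2 → 135
  G: 206 + 0.8×(128−206) = 206 − 62.4 = 143.6 → 144
  B: 179 − 40.8 = 138.2 → 138

rgb(135, 144, 138)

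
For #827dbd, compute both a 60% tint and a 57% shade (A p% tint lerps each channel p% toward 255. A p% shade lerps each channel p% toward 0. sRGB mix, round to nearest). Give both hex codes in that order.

#cdcbe5, #383651

#827dbd is rgb(130, 125, 189).
60% tint:
  R: 130 + 75 = 205 → 205
  G: 125 + 0.6×(255−125) = 125 + 78 = 203 → 203
  B: 189 + 39.6 = 228.6 → 229
  → #cdcbe5
57% shade:
  R: 130 − 74.1 = 55.9 → 56
  G: 125 + 0.57×(0−125) = 125 − 71.25 = 53.75 → 54
  B: 189 + 0.57×(0−189) = 189 − 107.73 = 81.27 → 81
  → #383651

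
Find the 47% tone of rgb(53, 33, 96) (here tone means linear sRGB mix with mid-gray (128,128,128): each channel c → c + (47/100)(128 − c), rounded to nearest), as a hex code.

A 47% tone moves each channel 47% toward 128:
  R: 53 + 35.25 = 88.25 → 88
  G: 33 + 44.65 = 77.65 → 78
  B: 96 + 0.47×(128−96) = 96 + 15.04 = 111.04 → 111
rgb(88, 78, 111) = #584e6f.

#584e6f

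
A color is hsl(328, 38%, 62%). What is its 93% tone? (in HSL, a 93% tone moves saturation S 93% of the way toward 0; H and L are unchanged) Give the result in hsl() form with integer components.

S moves 93% from 38 toward 0: 38 − 35.34 = 2.66 → 3.
H and L are unchanged.

hsl(328, 3%, 62%)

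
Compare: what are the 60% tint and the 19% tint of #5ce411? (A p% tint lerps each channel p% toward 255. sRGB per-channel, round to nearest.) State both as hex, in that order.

#5ce411 is rgb(92, 228, 17).
60% tint:
  R: 92 + 0.6×(255−92) = 92 + 97.8 = 189.8 → 190
  G: 228 + 16.2 = 244.2 → 244
  B: 17 + 0.6×(255−17) = 17 + 142.8 = 159.8 → 160
  → #bef4a0
19% tint:
  R: 92 + 0.19×(255−92) = 92 + 30.97 = 122.97 → 123
  G: 228 + 5.13 = 233.13 → 233
  B: 17 + 45.22 = 62.22 → 62
  → #7be93e

#bef4a0, #7be93e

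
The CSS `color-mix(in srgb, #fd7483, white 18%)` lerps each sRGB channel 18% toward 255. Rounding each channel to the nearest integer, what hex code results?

#fd7483 is rgb(253, 116, 131).
Per channel, c → c + 0.18(255 − c):
  R: 253 + 0.18×(255−253) = 253 + 0.36 = 253.36 → 253
  G: 116 + 0.18×(255−116) = 116 + 25.02 = 141.02 → 141
  B: 131 + 0.18×(255−131) = 131 + 22.32 = 153.32 → 153
rgb(253, 141, 153) = #fd8d99.

#fd8d99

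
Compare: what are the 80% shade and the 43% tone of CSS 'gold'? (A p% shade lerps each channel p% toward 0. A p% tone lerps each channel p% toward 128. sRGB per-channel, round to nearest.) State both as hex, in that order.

CSS gold is rgb(255, 215, 0).
80% shade:
  R: 255 − 204 = 51 → 51
  G: 215 − 172 = 43 → 43
  B: 0 + 0.8×(0−0) = 0 + 0 = 0 → 0
  → #332B00
43% tone:
  R: 255 + 0.43×(128−255) = 255 − 54.61 = 200.39 → 200
  G: 215 + 0.43×(128−215) = 215 − 37.41 = 177.59 → 178
  B: 0 + 55.04 = 55.04 → 55
  → #C8B237

#332B00, #C8B237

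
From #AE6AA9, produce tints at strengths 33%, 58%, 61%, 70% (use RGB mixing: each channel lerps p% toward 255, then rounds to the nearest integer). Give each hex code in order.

#AE6AA9 is rgb(174, 106, 169).
33%: (174 + 26.73 = 200.73→201, 106 + 49.17 = 155.17→155, 169 + 28.38 = 197.38→197) → #C99BC5
58%: (174 + 46.98 = 220.98→221, 106 + 86.42 = 192.42→192, 169 + 49.88 = 218.88→219) → #DDC0DB
61%: (174 + 49.41 = 223.41→223, 106 + 90.89 = 196.89→197, 169 + 52.46 = 221.46→221) → #DFC5DD
70%: (174 + 56.7 = 230.7→231, 106 + 104.3 = 210.3→210, 169 + 60.2 = 229.2→229) → #E7D2E5

#C99BC5, #DDC0DB, #DFC5DD, #E7D2E5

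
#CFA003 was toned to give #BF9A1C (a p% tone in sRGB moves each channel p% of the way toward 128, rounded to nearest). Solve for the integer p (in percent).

#CFA003 is rgb(207, 160, 3); #BF9A1C is rgb(191, 154, 28).
On the B channel (widest range): 28 ≈ 3 + (p/100)(128 − 3), so p ≈ 100×(28 − 3)/(128 − 3) = 2500/125 = 20.00.
p = 20 reproduces all three channels after rounding.

20%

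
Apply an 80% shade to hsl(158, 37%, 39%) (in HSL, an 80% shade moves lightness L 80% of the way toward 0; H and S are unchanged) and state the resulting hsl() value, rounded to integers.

L moves 80% from 39 toward 0: 39 − 31.2 = 7.8 → 8.
H and S are unchanged.

hsl(158, 37%, 8%)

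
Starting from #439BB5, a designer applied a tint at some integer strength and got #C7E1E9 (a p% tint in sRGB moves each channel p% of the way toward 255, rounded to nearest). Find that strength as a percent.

70%

#439BB5 is rgb(67, 155, 181); #C7E1E9 is rgb(199, 225, 233).
On the R channel (widest range): 199 ≈ 67 + (p/100)(255 − 67), so p ≈ 100×(199 − 67)/(255 − 67) = 13200/188 = 70.21.
p = 70 reproduces all three channels after rounding.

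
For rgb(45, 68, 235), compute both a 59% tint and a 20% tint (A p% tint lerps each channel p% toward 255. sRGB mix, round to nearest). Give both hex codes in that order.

59% tint:
  R: 45 + 0.59×(255−45) = 45 + 123.9 = 168.9 → 169
  G: 68 + 110.33 = 178.33 → 178
  B: 235 + 0.59×(255−235) = 235 + 11.8 = 246.8 → 247
  → #a9b2f7
20% tint:
  R: 45 + 0.2×(255−45) = 45 + 42 = 87 → 87
  G: 68 + 37.4 = 105.4 → 105
  B: 235 + 4 = 239 → 239
  → #5769ef

#a9b2f7, #5769ef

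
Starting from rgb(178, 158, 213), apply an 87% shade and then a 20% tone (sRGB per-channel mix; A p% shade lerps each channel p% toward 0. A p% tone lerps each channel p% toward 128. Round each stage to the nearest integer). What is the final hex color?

Per channel, c → c + 0.87(0 − c):
  R: 178 + 0.87×(0−178) = 178 − 154.86 = 23.14 → 23
  G: 158 − 137.46 = 20.54 → 21
  B: 213 + 0.87×(0−213) = 213 − 185.31 = 27.69 → 28
After the shade: rgb(23, 21, 28) = #17151C.
A 20% tone moves each channel 20% toward 128:
  R: 23 + 21 = 44 → 44
  G: 21 + 0.2×(128−21) = 21 + 21.4 = 42.4 → 42
  B: 28 + 20 = 48 → 48
rgb(44, 42, 48) = #2C2A30.

#2C2A30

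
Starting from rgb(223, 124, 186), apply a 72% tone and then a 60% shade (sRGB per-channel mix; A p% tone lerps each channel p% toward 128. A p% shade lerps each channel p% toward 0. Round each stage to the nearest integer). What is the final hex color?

#3E333A

Lerp each channel 72% toward 128:
  R: 223 + 0.72×(128−223) = 223 − 68.4 = 154.6 → 155
  G: 124 + 2.88 = 126.88 → 127
  B: 186 + 0.72×(128−186) = 186 − 41.76 = 144.24 → 144
After the tone: rgb(155, 127, 144) = #9B7F90.
A 60% shade moves each channel 60% toward 0:
  R: 155 − 93 = 62 → 62
  G: 127 + 0.6×(0−127) = 127 − 76.2 = 50.8 → 51
  B: 144 + 0.6×(0−144) = 144 − 86.4 = 57.6 → 58
rgb(62, 51, 58) = #3E333A.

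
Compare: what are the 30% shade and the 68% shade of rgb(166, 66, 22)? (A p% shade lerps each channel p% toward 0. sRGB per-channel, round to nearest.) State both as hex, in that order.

#742e0f, #351507

30% shade:
  R: 166 + 0.3×(0−166) = 166 − 49.8 = 116.2 → 116
  G: 66 + 0.3×(0−66) = 66 − 19.8 = 46.2 → 46
  B: 22 − 6.6 = 15.4 → 15
  → #742e0f
68% shade:
  R: 166 + 0.68×(0−166) = 166 − 112.88 = 53.12 → 53
  G: 66 + 0.68×(0−66) = 66 − 44.88 = 21.12 → 21
  B: 22 + 0.68×(0−22) = 22 − 14.96 = 7.04 → 7
  → #351507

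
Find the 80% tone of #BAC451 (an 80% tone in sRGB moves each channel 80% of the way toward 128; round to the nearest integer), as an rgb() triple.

rgb(140, 142, 119)

#BAC451 is rgb(186, 196, 81).
An 80% tone moves each channel 80% toward 128:
  R: 186 + 0.8×(128−186) = 186 − 46.4 = 139.6 → 140
  G: 196 − 54.4 = 141.6 → 142
  B: 81 + 0.8×(128−81) = 81 + 37.6 = 118.6 → 119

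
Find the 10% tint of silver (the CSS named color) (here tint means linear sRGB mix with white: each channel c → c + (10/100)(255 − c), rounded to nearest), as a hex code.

CSS silver is rgb(192, 192, 192).
Per channel, c → c + 0.1(255 − c):
  R: 192 + 6.3 = 198.3 → 198
  G: 192 + 0.1×(255−192) = 192 + 6.3 = 198.3 → 198
  B: 192 + 6.3 = 198.3 → 198
rgb(198, 198, 198) = #C6C6C6.

#C6C6C6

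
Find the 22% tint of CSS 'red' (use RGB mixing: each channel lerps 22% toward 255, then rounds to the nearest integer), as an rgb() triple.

CSS red is rgb(255, 0, 0).
A 22% tint moves each channel 22% toward 255:
  R: 255 + 0 = 255 → 255
  G: 0 + 0.22×(255−0) = 0 + 56.1 = 56.1 → 56
  B: 0 + 0.22×(255−0) = 0 + 56.1 = 56.1 → 56

rgb(255, 56, 56)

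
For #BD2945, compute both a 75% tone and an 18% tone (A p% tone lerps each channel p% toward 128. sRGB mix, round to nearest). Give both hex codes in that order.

#8F6A71, #B23950

#BD2945 is rgb(189, 41, 69).
75% tone:
  R: 189 − 45.75 = 143.25 → 143
  G: 41 + 65.25 = 106.25 → 106
  B: 69 + 0.75×(128−69) = 69 + 44.25 = 113.25 → 113
  → #8F6A71
18% tone:
  R: 189 + 0.18×(128−189) = 189 − 10.98 = 178.02 → 178
  G: 41 + 0.18×(128−41) = 41 + 15.66 = 56.66 → 57
  B: 69 + 0.18×(128−69) = 69 + 10.62 = 79.62 → 80
  → #B23950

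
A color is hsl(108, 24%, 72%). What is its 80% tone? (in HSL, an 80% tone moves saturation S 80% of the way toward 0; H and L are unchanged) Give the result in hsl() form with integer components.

hsl(108, 5%, 72%)

S moves 80% from 24 toward 0: 24 − 19.2 = 4.8 → 5.
H and L are unchanged.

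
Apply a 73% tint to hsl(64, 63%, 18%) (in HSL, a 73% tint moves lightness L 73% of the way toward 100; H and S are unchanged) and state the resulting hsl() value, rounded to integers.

L moves 73% from 18 toward 100: 18 + 59.86 = 77.86 → 78.
H and S are unchanged.

hsl(64, 63%, 78%)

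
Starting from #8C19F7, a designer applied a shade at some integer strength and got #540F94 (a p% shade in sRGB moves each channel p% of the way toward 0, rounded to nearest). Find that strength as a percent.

40%

#8C19F7 is rgb(140, 25, 247); #540F94 is rgb(84, 15, 148).
On the B channel (widest range): 148 ≈ 247 + (p/100)(0 − 247), so p ≈ 100×(148 − 247)/(0 − 247) = -9900/-247 = 40.08.
p = 40 reproduces all three channels after rounding.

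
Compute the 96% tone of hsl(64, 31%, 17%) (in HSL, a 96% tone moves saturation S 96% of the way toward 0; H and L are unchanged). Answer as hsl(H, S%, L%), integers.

hsl(64, 1%, 17%)

S moves 96% from 31 toward 0: 31 − 29.76 = 1.24 → 1.
H and L are unchanged.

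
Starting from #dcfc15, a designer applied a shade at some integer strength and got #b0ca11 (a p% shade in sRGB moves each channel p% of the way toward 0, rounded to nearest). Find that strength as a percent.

#dcfc15 is rgb(220, 252, 21); #b0ca11 is rgb(176, 202, 17).
On the G channel (widest range): 202 ≈ 252 + (p/100)(0 − 252), so p ≈ 100×(202 − 252)/(0 − 252) = -5000/-252 = 19.84.
p = 20 reproduces all three channels after rounding.

20%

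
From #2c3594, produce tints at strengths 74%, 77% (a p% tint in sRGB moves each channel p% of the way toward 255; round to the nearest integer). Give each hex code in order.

#2c3594 is rgb(44, 53, 148).
74%: (44 + 156.14 = 200.14→200, 53 + 149.48 = 202.48→202, 148 + 79.18 = 227.18→227) → #c8cae3
77%: (44 + 162.47 = 206.47→206, 53 + 155.54 = 208.54→209, 148 + 82.39 = 230.39→230) → #ced1e6

#c8cae3, #ced1e6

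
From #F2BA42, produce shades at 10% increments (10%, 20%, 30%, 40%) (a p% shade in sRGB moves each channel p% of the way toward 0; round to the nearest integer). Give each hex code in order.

#DAA73B, #C29535, #A9822E, #917028

#F2BA42 is rgb(242, 186, 66).
10%: (242 − 24.2 = 217.8→218, 186 − 18.6 = 167.4→167, 66 − 6.6 = 59.4→59) → #DAA73B
20%: (242 − 48.4 = 193.6→194, 186 − 37.2 = 148.8→149, 66 − 13.2 = 52.8→53) → #C29535
30%: (242 − 72.6 = 169.4→169, 186 − 55.8 = 130.2→130, 66 − 19.8 = 46.2→46) → #A9822E
40%: (242 − 96.8 = 145.2→145, 186 − 74.4 = 111.6→112, 66 − 26.4 = 39.6→40) → #917028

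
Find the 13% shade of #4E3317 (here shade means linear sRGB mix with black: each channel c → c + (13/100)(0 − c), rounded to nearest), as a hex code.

#442C14

#4E3317 is rgb(78, 51, 23).
Lerp each channel 13% toward 0:
  R: 78 + 0.13×(0−78) = 78 − 10.14 = 67.86 → 68
  G: 51 + 0.13×(0−51) = 51 − 6.63 = 44.37 → 44
  B: 23 + 0.13×(0−23) = 23 − 2.99 = 20.01 → 20
rgb(68, 44, 20) = #442C14.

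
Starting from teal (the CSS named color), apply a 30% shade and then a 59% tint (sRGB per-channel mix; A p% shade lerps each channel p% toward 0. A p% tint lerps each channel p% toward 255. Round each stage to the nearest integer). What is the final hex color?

#96BBBB

CSS teal is rgb(0, 128, 128).
Per channel, c → c + 0.3(0 − c):
  R: 0 + 0.3×(0−0) = 0 + 0 = 0 → 0
  G: 128 − 38.4 = 89.6 → 90
  B: 128 + 0.3×(0−128) = 128 − 38.4 = 89.6 → 90
After the shade: rgb(0, 90, 90) = #005A5A.
Lerp each channel 59% toward 255:
  R: 0 + 150.45 = 150.45 → 150
  G: 90 + 97.35 = 187.35 → 187
  B: 90 + 0.59×(255−90) = 90 + 97.35 = 187.35 → 187
rgb(150, 187, 187) = #96BBBB.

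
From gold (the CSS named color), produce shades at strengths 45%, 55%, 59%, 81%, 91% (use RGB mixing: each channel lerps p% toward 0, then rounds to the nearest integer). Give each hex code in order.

#8c7600, #736100, #695800, #302900, #171300

CSS gold is rgb(255, 215, 0).
45%: (255 − 114.75 = 140.25→140, 215 − 96.75 = 118.25→118, 0→0) → #8c7600
55%: (255 − 140.25 = 114.75→115, 215 − 118.25 = 96.75→97, 0→0) → #736100
59%: (255 − 150.45 = 104.55→105, 215 − 126.85 = 88.15→88, 0→0) → #695800
81%: (255 − 206.55 = 48.45→48, 215 − 174.15 = 40.85→41, 0→0) → #302900
91%: (255 − 232.05 = 22.95→23, 215 − 195.65 = 19.35→19, 0→0) → #171300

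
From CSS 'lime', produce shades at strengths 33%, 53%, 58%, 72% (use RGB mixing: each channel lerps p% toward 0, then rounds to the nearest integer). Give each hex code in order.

CSS lime is rgb(0, 255, 0).
33%: (0→0, 255 − 84.15 = 170.85→171, 0→0) → #00ab00
53%: (0→0, 255 − 135.15 = 119.85→120, 0→0) → #007800
58%: (0→0, 255 − 147.9 = 107.1→107, 0→0) → #006b00
72%: (0→0, 255 − 183.6 = 71.4→71, 0→0) → #004700

#00ab00, #007800, #006b00, #004700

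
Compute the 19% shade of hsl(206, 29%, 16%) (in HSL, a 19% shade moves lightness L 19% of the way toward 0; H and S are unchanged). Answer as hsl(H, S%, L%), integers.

L moves 19% from 16 toward 0: 16 − 3.04 = 12.96 → 13.
H and S are unchanged.

hsl(206, 29%, 13%)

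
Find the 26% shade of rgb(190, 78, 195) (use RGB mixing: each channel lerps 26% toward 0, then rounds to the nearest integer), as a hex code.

Lerp each channel 26% toward 0:
  R: 190 + 0.26×(0−190) = 190 − 49.4 = 140.6 → 141
  G: 78 + 0.26×(0−78) = 78 − 20.28 = 57.72 → 58
  B: 195 − 50.7 = 144.3 → 144
rgb(141, 58, 144) = #8D3A90.

#8D3A90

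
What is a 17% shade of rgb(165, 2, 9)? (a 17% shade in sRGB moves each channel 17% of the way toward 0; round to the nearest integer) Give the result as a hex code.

#890207

Per channel, c → c + 0.17(0 − c):
  R: 165 − 28.05 = 136.95 → 137
  G: 2 − 0.34 = 1.66 → 2
  B: 9 + 0.17×(0−9) = 9 − 1.53 = 7.47 → 7
rgb(137, 2, 7) = #890207.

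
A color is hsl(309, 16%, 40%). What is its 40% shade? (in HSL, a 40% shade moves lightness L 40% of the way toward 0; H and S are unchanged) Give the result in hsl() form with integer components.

hsl(309, 16%, 24%)

L moves 40% from 40 toward 0: 40 − 16 = 24 → 24.
H and S are unchanged.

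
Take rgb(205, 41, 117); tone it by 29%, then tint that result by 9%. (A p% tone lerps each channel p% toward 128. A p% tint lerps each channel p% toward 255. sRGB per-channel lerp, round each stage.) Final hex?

A 29% tone moves each channel 29% toward 128:
  R: 205 + 0.29×(128−205) = 205 − 22.33 = 182.67 → 183
  G: 41 + 0.29×(128−41) = 41 + 25.23 = 66.23 → 66
  B: 117 + 3.19 = 120.19 → 120
After the tone: rgb(183, 66, 120) = #b74278.
A 9% tint moves each channel 9% toward 255:
  R: 183 + 6.48 = 189.48 → 189
  G: 66 + 0.09×(255−66) = 66 + 17.01 = 83.01 → 83
  B: 120 + 0.09×(255−120) = 120 + 12.15 = 132.15 → 132
rgb(189, 83, 132) = #bd5384.

#bd5384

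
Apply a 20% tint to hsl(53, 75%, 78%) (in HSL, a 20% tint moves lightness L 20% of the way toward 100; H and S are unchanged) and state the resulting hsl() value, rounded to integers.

L moves 20% from 78 toward 100: 78 + 4.4 = 82.4 → 82.
H and S are unchanged.

hsl(53, 75%, 82%)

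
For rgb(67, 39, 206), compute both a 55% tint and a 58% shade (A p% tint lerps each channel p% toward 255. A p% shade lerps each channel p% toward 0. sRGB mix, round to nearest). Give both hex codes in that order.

55% tint:
  R: 67 + 0.55×(255−67) = 67 + 103.4 = 170.4 → 170
  G: 39 + 0.55×(255−39) = 39 + 118.8 = 157.8 → 158
  B: 206 + 26.95 = 232.95 → 233
  → #AA9EE9
58% shade:
  R: 67 − 38.86 = 28.14 → 28
  G: 39 + 0.58×(0−39) = 39 − 22.62 = 16.38 → 16
  B: 206 + 0.58×(0−206) = 206 − 119.48 = 86.52 → 87
  → #1C1057

#AA9EE9, #1C1057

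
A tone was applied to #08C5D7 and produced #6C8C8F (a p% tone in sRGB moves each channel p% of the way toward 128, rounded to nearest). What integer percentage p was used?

83%

#08C5D7 is rgb(8, 197, 215); #6C8C8F is rgb(108, 140, 143).
On the R channel (widest range): 108 ≈ 8 + (p/100)(128 − 8), so p ≈ 100×(108 − 8)/(128 − 8) = 10000/120 = 83.33.
p = 83 reproduces all three channels after rounding.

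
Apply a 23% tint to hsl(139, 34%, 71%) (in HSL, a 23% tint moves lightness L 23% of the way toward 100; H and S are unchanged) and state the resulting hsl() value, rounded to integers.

hsl(139, 34%, 78%)

L moves 23% from 71 toward 100: 71 + 6.67 = 77.67 → 78.
H and S are unchanged.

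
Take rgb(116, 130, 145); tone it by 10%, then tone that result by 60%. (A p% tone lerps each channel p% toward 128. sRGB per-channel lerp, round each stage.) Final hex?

A 10% tone moves each channel 10% toward 128:
  R: 116 + 0.1×(128−116) = 116 + 1.2 = 117.2 → 117
  G: 130 + 0.1×(128−130) = 130 − 0.2 = 129.8 → 130
  B: 145 − 1.7 = 143.3 → 143
After the tone: rgb(117, 130, 143) = #75828F.
Per channel, c → c + 0.6(128 − c):
  R: 117 + 6.6 = 123.6 → 124
  G: 130 + 0.6×(128−130) = 130 − 1.2 = 128.8 → 129
  B: 143 + 0.6×(128−143) = 143 − 9 = 134 → 134
rgb(124, 129, 134) = #7C8186.

#7C8186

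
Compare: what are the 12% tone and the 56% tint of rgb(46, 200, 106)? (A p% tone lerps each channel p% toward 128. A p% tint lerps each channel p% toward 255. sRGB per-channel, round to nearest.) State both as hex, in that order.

12% tone:
  R: 46 + 0.12×(128−46) = 46 + 9.84 = 55.84 → 56
  G: 200 + 0.12×(128−200) = 200 − 8.64 = 191.36 → 191
  B: 106 + 0.12×(128−106) = 106 + 2.64 = 108.64 → 109
  → #38bf6d
56% tint:
  R: 46 + 117.04 = 163.04 → 163
  G: 200 + 30.8 = 230.8 → 231
  B: 106 + 83.44 = 189.44 → 189
  → #a3e7bd

#38bf6d, #a3e7bd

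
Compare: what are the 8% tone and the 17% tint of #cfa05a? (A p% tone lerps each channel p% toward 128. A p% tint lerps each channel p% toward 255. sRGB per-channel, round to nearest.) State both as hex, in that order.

#cfa05a is rgb(207, 160, 90).
8% tone:
  R: 207 + 0.08×(128−207) = 207 − 6.32 = 200.68 → 201
  G: 160 + 0.08×(128−160) = 160 − 2.56 = 157.44 → 157
  B: 90 + 3.04 = 93.04 → 93
  → #c99d5d
17% tint:
  R: 207 + 8.16 = 215.16 → 215
  G: 160 + 0.17×(255−160) = 160 + 16.15 = 176.15 → 176
  B: 90 + 0.17×(255−90) = 90 + 28.05 = 118.05 → 118
  → #d7b076

#c99d5d, #d7b076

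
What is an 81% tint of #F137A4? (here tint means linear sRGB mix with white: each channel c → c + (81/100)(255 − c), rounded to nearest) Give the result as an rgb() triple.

#F137A4 is rgb(241, 55, 164).
Lerp each channel 81% toward 255:
  R: 241 + 0.81×(255−241) = 241 + 11.34 = 252.34 → 252
  G: 55 + 0.81×(255−55) = 55 + 162 = 217 → 217
  B: 164 + 0.81×(255−164) = 164 + 73.71 = 237.71 → 238

rgb(252, 217, 238)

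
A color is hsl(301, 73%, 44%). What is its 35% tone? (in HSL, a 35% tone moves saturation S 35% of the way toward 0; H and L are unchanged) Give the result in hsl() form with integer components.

hsl(301, 47%, 44%)

S moves 35% from 73 toward 0: 73 − 25.55 = 47.45 → 47.
H and L are unchanged.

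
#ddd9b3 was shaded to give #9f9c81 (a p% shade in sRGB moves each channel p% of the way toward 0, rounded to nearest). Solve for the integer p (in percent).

#ddd9b3 is rgb(221, 217, 179); #9f9c81 is rgb(159, 156, 129).
On the R channel (widest range): 159 ≈ 221 + (p/100)(0 − 221), so p ≈ 100×(159 − 221)/(0 − 221) = -6200/-221 = 28.05.
p = 28 reproduces all three channels after rounding.

28%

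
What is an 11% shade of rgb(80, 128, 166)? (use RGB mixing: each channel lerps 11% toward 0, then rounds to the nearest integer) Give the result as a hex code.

#477294

Per channel, c → c + 0.11(0 − c):
  R: 80 − 8.8 = 71.2 → 71
  G: 128 − 14.08 = 113.92 → 114
  B: 166 + 0.11×(0−166) = 166 − 18.26 = 147.74 → 148
rgb(71, 114, 148) = #477294.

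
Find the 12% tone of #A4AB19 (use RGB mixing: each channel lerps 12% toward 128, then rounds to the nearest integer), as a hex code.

#A0A625

#A4AB19 is rgb(164, 171, 25).
Per channel, c → c + 0.12(128 − c):
  R: 164 + 0.12×(128−164) = 164 − 4.32 = 159.68 → 160
  G: 171 + 0.12×(128−171) = 171 − 5.16 = 165.84 → 166
  B: 25 + 0.12×(128−25) = 25 + 12.36 = 37.36 → 37
rgb(160, 166, 37) = #A0A625.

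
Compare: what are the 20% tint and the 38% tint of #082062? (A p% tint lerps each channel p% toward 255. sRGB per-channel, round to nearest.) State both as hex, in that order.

#394D81, #66759E

#082062 is rgb(8, 32, 98).
20% tint:
  R: 8 + 49.4 = 57.4 → 57
  G: 32 + 0.2×(255−32) = 32 + 44.6 = 76.6 → 77
  B: 98 + 31.4 = 129.4 → 129
  → #394D81
38% tint:
  R: 8 + 0.38×(255−8) = 8 + 93.86 = 101.86 → 102
  G: 32 + 0.38×(255−32) = 32 + 84.74 = 116.74 → 117
  B: 98 + 59.66 = 157.66 → 158
  → #66759E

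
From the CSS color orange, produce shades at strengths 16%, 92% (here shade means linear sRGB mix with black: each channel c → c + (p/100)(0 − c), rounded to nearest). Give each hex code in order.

CSS orange is rgb(255, 165, 0).
16%: (255 − 40.8 = 214.2→214, 165 − 26.4 = 138.6→139, 0→0) → #D68B00
92%: (255 − 234.6 = 20.4→20, 165 − 151.8 = 13.2→13, 0→0) → #140D00

#D68B00, #140D00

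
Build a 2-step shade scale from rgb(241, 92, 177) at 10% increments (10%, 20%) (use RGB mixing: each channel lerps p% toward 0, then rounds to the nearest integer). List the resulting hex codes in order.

#D9539F, #C14A8E

10%: (241 − 24.1 = 216.9→217, 92 − 9.2 = 82.8→83, 177 − 17.7 = 159.3→159) → #D9539F
20%: (241 − 48.2 = 192.8→193, 92 − 18.4 = 73.6→74, 177 − 35.4 = 141.6→142) → #C14A8E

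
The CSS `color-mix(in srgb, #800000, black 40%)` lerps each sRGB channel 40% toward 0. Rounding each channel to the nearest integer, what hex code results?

#4D0000

#800000 is rgb(128, 0, 0).
Lerp each channel 40% toward 0:
  R: 128 + 0.4×(0−128) = 128 − 51.2 = 76.8 → 77
  G: 0 + 0.4×(0−0) = 0 + 0 = 0 → 0
  B: 0 + 0.4×(0−0) = 0 + 0 = 0 → 0
rgb(77, 0, 0) = #4D0000.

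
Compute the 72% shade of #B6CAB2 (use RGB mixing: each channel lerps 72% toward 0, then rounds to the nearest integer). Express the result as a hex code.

#B6CAB2 is rgb(182, 202, 178).
Per channel, c → c + 0.72(0 − c):
  R: 182 + 0.72×(0−182) = 182 − 131.04 = 50.96 → 51
  G: 202 − 145.44 = 56.56 → 57
  B: 178 + 0.72×(0−178) = 178 − 128.16 = 49.84 → 50
rgb(51, 57, 50) = #333932.

#333932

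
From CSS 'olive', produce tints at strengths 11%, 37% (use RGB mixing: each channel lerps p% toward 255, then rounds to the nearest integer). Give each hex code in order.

#8E8E1C, #AFAF5E

CSS olive is rgb(128, 128, 0).
11%: (128 + 13.97 = 141.97→142, 128 + 13.97 = 141.97→142, 0 + 28.05 = 28.05→28) → #8E8E1C
37%: (128 + 46.99 = 174.99→175, 128 + 46.99 = 174.99→175, 0 + 94.35 = 94.35→94) → #AFAF5E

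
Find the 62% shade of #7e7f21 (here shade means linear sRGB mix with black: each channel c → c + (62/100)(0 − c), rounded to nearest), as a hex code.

#30300d

#7e7f21 is rgb(126, 127, 33).
Per channel, c → c + 0.62(0 − c):
  R: 126 + 0.62×(0−126) = 126 − 78.12 = 47.88 → 48
  G: 127 + 0.62×(0−127) = 127 − 78.74 = 48.26 → 48
  B: 33 + 0.62×(0−33) = 33 − 20.46 = 12.54 → 13
rgb(48, 48, 13) = #30300d.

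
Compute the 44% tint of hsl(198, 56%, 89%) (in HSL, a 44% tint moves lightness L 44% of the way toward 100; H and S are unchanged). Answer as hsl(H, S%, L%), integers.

L moves 44% from 89 toward 100: 89 + 4.84 = 93.84 → 94.
H and S are unchanged.

hsl(198, 56%, 94%)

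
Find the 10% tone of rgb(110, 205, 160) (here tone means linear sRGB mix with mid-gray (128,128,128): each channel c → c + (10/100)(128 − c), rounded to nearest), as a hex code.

A 10% tone moves each channel 10% toward 128:
  R: 110 + 0.1×(128−110) = 110 + 1.8 = 111.8 → 112
  G: 205 + 0.1×(128−205) = 205 − 7.7 = 197.3 → 197
  B: 160 + 0.1×(128−160) = 160 − 3.2 = 156.8 → 157
rgb(112, 197, 157) = #70C59D.

#70C59D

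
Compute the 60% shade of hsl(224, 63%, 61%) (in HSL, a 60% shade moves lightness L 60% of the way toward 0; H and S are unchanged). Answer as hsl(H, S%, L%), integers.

hsl(224, 63%, 24%)

L moves 60% from 61 toward 0: 61 − 36.6 = 24.4 → 24.
H and S are unchanged.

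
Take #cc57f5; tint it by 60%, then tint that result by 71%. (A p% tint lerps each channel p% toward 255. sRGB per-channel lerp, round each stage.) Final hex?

#f9ecfe

#cc57f5 is rgb(204, 87, 245).
Lerp each channel 60% toward 255:
  R: 204 + 30.6 = 234.6 → 235
  G: 87 + 0.6×(255−87) = 87 + 100.8 = 187.8 → 188
  B: 245 + 6 = 251 → 251
After the tint: rgb(235, 188, 251) = #ebbcfb.
Per channel, c → c + 0.71(255 − c):
  R: 235 + 0.71×(255−235) = 235 + 14.2 = 249.2 → 249
  G: 188 + 0.71×(255−188) = 188 + 47.57 = 235.57 → 236
  B: 251 + 0.71×(255−251) = 251 + 2.84 = 253.84 → 254
rgb(249, 236, 254) = #f9ecfe.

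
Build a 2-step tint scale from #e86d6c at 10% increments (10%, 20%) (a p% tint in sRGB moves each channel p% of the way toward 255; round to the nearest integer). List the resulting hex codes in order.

#e86d6c is rgb(232, 109, 108).
10%: (232 + 2.3 = 234.3→234, 109 + 14.6 = 123.6→124, 108 + 14.7 = 122.7→123) → #ea7c7b
20%: (232 + 4.6 = 236.6→237, 109 + 29.2 = 138.2→138, 108 + 29.4 = 137.4→137) → #ed8a89

#ea7c7b, #ed8a89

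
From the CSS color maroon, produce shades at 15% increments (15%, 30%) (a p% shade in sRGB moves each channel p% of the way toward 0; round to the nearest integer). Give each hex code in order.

#6D0000, #5A0000

CSS maroon is rgb(128, 0, 0).
15%: (128 − 19.2 = 108.8→109, 0→0, 0→0) → #6D0000
30%: (128 − 38.4 = 89.6→90, 0→0, 0→0) → #5A0000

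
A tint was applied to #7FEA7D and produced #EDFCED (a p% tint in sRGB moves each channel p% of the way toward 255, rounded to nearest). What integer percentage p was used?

#7FEA7D is rgb(127, 234, 125); #EDFCED is rgb(237, 252, 237).
On the B channel (widest range): 237 ≈ 125 + (p/100)(255 − 125), so p ≈ 100×(237 − 125)/(255 − 125) = 11200/130 = 86.15.
p = 86 reproduces all three channels after rounding.

86%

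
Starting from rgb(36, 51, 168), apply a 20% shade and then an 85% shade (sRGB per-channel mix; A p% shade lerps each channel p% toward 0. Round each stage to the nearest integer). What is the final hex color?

Per channel, c → c + 0.2(0 − c):
  R: 36 + 0.2×(0−36) = 36 − 7.2 = 28.8 → 29
  G: 51 − 10.2 = 40.8 → 41
  B: 168 + 0.2×(0−168) = 168 − 33.6 = 134.4 → 134
After the shade: rgb(29, 41, 134) = #1D2986.
An 85% shade moves each channel 85% toward 0:
  R: 29 + 0.85×(0−29) = 29 − 24.65 = 4.35 → 4
  G: 41 + 0.85×(0−41) = 41 − 34.85 = 6.15 → 6
  B: 134 + 0.85×(0−134) = 134 − 113.9 = 20.1 → 20
rgb(4, 6, 20) = #040614.

#040614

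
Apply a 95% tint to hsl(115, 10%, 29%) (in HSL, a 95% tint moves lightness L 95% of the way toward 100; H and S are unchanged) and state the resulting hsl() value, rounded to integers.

L moves 95% from 29 toward 100: 29 + 67.45 = 96.45 → 96.
H and S are unchanged.

hsl(115, 10%, 96%)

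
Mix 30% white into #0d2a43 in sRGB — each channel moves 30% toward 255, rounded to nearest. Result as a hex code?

#566a7b

#0d2a43 is rgb(13, 42, 67).
Lerp each channel 30% toward 255:
  R: 13 + 0.3×(255−13) = 13 + 72.6 = 85.6 → 86
  G: 42 + 0.3×(255−42) = 42 + 63.9 = 105.9 → 106
  B: 67 + 0.3×(255−67) = 67 + 56.4 = 123.4 → 123
rgb(86, 106, 123) = #566a7b.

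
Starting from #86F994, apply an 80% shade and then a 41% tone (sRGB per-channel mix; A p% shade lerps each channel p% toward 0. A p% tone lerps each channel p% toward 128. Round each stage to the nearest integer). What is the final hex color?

#445246

#86F994 is rgb(134, 249, 148).
Lerp each channel 80% toward 0:
  R: 134 + 0.8×(0−134) = 134 − 107.2 = 26.8 → 27
  G: 249 + 0.8×(0−249) = 249 − 199.2 = 49.8 → 50
  B: 148 + 0.8×(0−148) = 148 − 118.4 = 29.6 → 30
After the shade: rgb(27, 50, 30) = #1B321E.
Per channel, c → c + 0.41(128 − c):
  R: 27 + 0.41×(128−27) = 27 + 41.41 = 68.41 → 68
  G: 50 + 31.98 = 81.98 → 82
  B: 30 + 0.41×(128−30) = 30 + 40.18 = 70.18 → 70
rgb(68, 82, 70) = #445246.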